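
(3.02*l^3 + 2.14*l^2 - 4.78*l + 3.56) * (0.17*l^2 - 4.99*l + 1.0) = 0.5134*l^5 - 14.706*l^4 - 8.4712*l^3 + 26.5974*l^2 - 22.5444*l + 3.56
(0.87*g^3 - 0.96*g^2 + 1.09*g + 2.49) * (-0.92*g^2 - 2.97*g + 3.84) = -0.8004*g^5 - 1.7007*g^4 + 5.1892*g^3 - 9.2145*g^2 - 3.2097*g + 9.5616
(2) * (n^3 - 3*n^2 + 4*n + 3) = 2*n^3 - 6*n^2 + 8*n + 6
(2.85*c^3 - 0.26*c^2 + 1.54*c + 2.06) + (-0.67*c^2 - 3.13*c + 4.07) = 2.85*c^3 - 0.93*c^2 - 1.59*c + 6.13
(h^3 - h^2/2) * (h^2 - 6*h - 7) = h^5 - 13*h^4/2 - 4*h^3 + 7*h^2/2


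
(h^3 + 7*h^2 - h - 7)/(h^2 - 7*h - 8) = (h^2 + 6*h - 7)/(h - 8)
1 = 1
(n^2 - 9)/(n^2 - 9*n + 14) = (n^2 - 9)/(n^2 - 9*n + 14)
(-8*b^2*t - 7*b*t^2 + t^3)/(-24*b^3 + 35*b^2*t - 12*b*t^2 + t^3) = t*(b + t)/(3*b^2 - 4*b*t + t^2)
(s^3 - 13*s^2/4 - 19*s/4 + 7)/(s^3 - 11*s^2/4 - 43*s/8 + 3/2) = 2*(4*s^2 + 3*s - 7)/(8*s^2 + 10*s - 3)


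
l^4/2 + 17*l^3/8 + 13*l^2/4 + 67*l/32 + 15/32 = (l/2 + 1/2)*(l + 1/2)*(l + 5/4)*(l + 3/2)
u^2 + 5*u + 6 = (u + 2)*(u + 3)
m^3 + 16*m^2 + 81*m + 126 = (m + 3)*(m + 6)*(m + 7)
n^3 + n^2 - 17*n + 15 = (n - 3)*(n - 1)*(n + 5)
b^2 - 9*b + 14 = (b - 7)*(b - 2)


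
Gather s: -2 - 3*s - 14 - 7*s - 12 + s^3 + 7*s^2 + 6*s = s^3 + 7*s^2 - 4*s - 28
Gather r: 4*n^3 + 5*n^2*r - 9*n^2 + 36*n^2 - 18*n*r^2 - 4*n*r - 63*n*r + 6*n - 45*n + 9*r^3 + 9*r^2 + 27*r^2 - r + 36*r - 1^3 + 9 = 4*n^3 + 27*n^2 - 39*n + 9*r^3 + r^2*(36 - 18*n) + r*(5*n^2 - 67*n + 35) + 8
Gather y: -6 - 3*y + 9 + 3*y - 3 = 0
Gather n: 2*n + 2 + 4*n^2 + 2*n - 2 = 4*n^2 + 4*n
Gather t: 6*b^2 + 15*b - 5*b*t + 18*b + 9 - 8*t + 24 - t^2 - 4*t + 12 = 6*b^2 + 33*b - t^2 + t*(-5*b - 12) + 45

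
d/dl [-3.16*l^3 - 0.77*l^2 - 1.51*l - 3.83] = -9.48*l^2 - 1.54*l - 1.51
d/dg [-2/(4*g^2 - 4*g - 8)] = (g - 1/2)/(-g^2 + g + 2)^2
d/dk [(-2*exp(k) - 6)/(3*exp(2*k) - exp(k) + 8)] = 2*((exp(k) + 3)*(6*exp(k) - 1) - 3*exp(2*k) + exp(k) - 8)*exp(k)/(3*exp(2*k) - exp(k) + 8)^2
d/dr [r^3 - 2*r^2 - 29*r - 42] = 3*r^2 - 4*r - 29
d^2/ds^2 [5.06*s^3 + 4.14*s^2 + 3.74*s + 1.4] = 30.36*s + 8.28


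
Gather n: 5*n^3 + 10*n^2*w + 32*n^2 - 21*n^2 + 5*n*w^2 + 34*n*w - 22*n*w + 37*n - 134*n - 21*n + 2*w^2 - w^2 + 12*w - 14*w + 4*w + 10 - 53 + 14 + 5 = 5*n^3 + n^2*(10*w + 11) + n*(5*w^2 + 12*w - 118) + w^2 + 2*w - 24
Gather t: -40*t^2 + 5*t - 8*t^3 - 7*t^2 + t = -8*t^3 - 47*t^2 + 6*t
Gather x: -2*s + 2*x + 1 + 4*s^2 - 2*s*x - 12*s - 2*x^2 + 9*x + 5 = 4*s^2 - 14*s - 2*x^2 + x*(11 - 2*s) + 6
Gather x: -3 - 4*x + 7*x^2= 7*x^2 - 4*x - 3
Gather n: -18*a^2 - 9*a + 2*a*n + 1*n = -18*a^2 - 9*a + n*(2*a + 1)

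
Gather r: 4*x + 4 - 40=4*x - 36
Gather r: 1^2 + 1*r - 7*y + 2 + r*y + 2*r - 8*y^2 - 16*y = r*(y + 3) - 8*y^2 - 23*y + 3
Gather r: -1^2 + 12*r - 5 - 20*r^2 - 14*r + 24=-20*r^2 - 2*r + 18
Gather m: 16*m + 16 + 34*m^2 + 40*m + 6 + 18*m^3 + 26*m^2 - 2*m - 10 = 18*m^3 + 60*m^2 + 54*m + 12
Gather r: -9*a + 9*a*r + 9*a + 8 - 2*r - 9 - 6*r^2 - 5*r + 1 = -6*r^2 + r*(9*a - 7)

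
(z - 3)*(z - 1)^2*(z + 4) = z^4 - z^3 - 13*z^2 + 25*z - 12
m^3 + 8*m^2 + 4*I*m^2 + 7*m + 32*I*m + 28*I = (m + 1)*(m + 7)*(m + 4*I)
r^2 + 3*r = r*(r + 3)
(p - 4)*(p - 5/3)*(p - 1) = p^3 - 20*p^2/3 + 37*p/3 - 20/3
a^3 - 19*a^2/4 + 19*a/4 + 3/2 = (a - 3)*(a - 2)*(a + 1/4)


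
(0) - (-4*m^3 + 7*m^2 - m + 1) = 4*m^3 - 7*m^2 + m - 1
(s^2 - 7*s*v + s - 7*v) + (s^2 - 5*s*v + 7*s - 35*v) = 2*s^2 - 12*s*v + 8*s - 42*v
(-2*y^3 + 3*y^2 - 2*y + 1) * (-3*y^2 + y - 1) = 6*y^5 - 11*y^4 + 11*y^3 - 8*y^2 + 3*y - 1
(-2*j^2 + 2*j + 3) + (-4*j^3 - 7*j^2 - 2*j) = -4*j^3 - 9*j^2 + 3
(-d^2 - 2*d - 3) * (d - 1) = -d^3 - d^2 - d + 3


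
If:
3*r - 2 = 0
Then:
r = 2/3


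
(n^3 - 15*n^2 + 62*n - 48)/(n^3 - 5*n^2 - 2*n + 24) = (n^3 - 15*n^2 + 62*n - 48)/(n^3 - 5*n^2 - 2*n + 24)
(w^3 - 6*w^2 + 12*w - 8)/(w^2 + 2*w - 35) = (w^3 - 6*w^2 + 12*w - 8)/(w^2 + 2*w - 35)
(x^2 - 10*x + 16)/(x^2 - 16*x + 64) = (x - 2)/(x - 8)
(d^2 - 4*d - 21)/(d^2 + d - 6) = (d - 7)/(d - 2)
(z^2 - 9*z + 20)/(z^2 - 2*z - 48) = (-z^2 + 9*z - 20)/(-z^2 + 2*z + 48)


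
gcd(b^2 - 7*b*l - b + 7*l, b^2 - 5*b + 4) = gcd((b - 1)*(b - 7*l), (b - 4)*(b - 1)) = b - 1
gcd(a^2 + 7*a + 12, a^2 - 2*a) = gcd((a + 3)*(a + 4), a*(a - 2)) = 1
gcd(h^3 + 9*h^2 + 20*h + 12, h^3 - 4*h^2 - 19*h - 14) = h^2 + 3*h + 2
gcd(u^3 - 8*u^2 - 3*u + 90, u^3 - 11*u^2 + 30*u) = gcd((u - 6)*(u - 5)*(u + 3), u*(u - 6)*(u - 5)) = u^2 - 11*u + 30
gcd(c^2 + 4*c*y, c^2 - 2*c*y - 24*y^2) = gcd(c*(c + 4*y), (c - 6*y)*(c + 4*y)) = c + 4*y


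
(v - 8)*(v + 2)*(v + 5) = v^3 - v^2 - 46*v - 80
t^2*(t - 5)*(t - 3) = t^4 - 8*t^3 + 15*t^2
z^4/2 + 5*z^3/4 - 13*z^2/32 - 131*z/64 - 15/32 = (z/2 + 1)*(z - 5/4)*(z + 1/4)*(z + 3/2)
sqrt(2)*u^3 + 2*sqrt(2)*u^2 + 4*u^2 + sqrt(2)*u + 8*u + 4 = (u + 1)*(u + 2*sqrt(2))*(sqrt(2)*u + sqrt(2))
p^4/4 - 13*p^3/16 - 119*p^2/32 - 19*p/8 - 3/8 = (p/4 + 1/2)*(p - 6)*(p + 1/4)*(p + 1/2)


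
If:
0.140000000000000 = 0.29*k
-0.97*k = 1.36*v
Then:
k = 0.48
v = -0.34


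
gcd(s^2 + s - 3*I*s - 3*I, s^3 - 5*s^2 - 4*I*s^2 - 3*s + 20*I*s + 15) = s - 3*I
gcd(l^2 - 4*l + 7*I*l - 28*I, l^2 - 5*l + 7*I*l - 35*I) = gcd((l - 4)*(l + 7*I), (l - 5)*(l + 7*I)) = l + 7*I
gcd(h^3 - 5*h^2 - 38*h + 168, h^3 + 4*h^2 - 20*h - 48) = h^2 + 2*h - 24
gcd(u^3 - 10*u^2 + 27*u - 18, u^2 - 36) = u - 6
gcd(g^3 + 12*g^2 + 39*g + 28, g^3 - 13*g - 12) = g + 1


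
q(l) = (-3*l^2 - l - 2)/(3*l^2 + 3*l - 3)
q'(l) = (-6*l - 3)*(-3*l^2 - l - 2)/(3*l^2 + 3*l - 3)^2 + (-6*l - 1)/(3*l^2 + 3*l - 3) = (-2*l^2 + 10*l + 3)/(3*(l^4 + 2*l^3 - l^2 - 2*l + 1))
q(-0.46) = 0.58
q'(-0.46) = -0.43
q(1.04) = -1.87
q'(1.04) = 2.98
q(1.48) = -1.25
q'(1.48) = 0.63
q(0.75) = -4.73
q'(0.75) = 32.00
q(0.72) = -5.98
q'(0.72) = 53.74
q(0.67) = -11.26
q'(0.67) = 207.54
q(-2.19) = -2.95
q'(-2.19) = -3.68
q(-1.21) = 2.32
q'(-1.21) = -7.21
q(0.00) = 0.67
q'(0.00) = 1.00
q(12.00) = -0.96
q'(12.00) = 0.00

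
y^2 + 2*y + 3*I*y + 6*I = (y + 2)*(y + 3*I)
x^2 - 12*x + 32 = (x - 8)*(x - 4)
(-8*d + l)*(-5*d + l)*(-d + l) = -40*d^3 + 53*d^2*l - 14*d*l^2 + l^3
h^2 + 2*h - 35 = (h - 5)*(h + 7)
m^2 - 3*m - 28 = (m - 7)*(m + 4)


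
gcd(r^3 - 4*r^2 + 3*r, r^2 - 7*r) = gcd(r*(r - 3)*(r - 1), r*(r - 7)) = r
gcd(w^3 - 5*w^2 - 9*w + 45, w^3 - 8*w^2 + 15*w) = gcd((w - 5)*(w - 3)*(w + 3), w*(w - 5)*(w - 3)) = w^2 - 8*w + 15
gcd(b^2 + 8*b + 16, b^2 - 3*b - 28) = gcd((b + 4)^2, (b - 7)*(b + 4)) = b + 4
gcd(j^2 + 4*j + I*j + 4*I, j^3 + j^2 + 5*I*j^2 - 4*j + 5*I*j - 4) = j + I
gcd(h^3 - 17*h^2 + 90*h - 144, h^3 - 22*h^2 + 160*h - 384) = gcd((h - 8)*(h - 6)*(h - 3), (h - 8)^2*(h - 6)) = h^2 - 14*h + 48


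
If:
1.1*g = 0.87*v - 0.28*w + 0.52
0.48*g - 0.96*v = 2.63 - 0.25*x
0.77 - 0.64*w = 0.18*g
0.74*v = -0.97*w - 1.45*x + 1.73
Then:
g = -3.07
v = -3.82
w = 2.07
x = 1.76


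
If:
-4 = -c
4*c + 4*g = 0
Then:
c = 4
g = -4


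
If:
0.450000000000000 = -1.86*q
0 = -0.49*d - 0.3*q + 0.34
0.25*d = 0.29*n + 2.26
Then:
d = 0.84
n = -7.07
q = -0.24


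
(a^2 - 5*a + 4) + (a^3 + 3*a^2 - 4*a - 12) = a^3 + 4*a^2 - 9*a - 8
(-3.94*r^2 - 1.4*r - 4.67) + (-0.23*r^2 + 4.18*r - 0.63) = -4.17*r^2 + 2.78*r - 5.3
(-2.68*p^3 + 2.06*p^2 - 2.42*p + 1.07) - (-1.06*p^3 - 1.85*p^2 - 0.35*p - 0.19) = -1.62*p^3 + 3.91*p^2 - 2.07*p + 1.26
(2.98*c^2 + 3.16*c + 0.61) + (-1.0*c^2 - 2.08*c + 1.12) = 1.98*c^2 + 1.08*c + 1.73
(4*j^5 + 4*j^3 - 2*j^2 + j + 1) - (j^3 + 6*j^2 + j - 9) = 4*j^5 + 3*j^3 - 8*j^2 + 10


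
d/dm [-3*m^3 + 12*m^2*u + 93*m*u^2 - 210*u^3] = -9*m^2 + 24*m*u + 93*u^2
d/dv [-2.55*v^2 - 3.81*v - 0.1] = -5.1*v - 3.81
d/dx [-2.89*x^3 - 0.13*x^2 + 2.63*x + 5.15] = -8.67*x^2 - 0.26*x + 2.63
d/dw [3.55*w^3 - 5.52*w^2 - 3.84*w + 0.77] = 10.65*w^2 - 11.04*w - 3.84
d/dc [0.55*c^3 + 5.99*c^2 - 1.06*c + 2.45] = 1.65*c^2 + 11.98*c - 1.06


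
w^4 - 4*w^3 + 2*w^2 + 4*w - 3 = (w - 3)*(w - 1)^2*(w + 1)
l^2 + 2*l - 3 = (l - 1)*(l + 3)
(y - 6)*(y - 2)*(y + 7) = y^3 - y^2 - 44*y + 84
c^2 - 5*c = c*(c - 5)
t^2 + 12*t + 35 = (t + 5)*(t + 7)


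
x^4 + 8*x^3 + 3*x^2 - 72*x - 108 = (x - 3)*(x + 2)*(x + 3)*(x + 6)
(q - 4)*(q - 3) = q^2 - 7*q + 12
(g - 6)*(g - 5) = g^2 - 11*g + 30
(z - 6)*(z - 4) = z^2 - 10*z + 24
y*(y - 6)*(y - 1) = y^3 - 7*y^2 + 6*y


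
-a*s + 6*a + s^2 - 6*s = (-a + s)*(s - 6)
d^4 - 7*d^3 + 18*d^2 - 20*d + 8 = (d - 2)^3*(d - 1)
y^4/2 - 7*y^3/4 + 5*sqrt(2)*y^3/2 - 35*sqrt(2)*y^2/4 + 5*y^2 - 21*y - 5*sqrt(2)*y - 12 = (y/2 + sqrt(2))*(y - 4)*(y + 1/2)*(y + 3*sqrt(2))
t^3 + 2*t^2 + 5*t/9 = t*(t + 1/3)*(t + 5/3)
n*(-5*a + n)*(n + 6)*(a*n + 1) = -5*a^2*n^3 - 30*a^2*n^2 + a*n^4 + 6*a*n^3 - 5*a*n^2 - 30*a*n + n^3 + 6*n^2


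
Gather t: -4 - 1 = -5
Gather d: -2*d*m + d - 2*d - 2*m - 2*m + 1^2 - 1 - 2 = d*(-2*m - 1) - 4*m - 2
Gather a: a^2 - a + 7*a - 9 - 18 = a^2 + 6*a - 27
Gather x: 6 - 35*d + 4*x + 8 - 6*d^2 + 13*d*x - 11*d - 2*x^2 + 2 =-6*d^2 - 46*d - 2*x^2 + x*(13*d + 4) + 16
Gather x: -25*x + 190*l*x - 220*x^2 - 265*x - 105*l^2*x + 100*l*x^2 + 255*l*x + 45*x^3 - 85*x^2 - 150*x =45*x^3 + x^2*(100*l - 305) + x*(-105*l^2 + 445*l - 440)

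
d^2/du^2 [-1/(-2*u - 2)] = (u + 1)^(-3)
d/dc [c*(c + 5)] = 2*c + 5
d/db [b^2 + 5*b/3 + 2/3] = 2*b + 5/3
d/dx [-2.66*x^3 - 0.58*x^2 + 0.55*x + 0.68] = -7.98*x^2 - 1.16*x + 0.55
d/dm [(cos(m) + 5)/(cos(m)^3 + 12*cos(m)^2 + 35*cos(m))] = (2*cos(m) + 7)*sin(m)/((cos(m) + 7)^2*cos(m)^2)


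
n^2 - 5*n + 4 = (n - 4)*(n - 1)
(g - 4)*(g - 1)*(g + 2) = g^3 - 3*g^2 - 6*g + 8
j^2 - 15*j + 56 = (j - 8)*(j - 7)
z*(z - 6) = z^2 - 6*z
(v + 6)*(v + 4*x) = v^2 + 4*v*x + 6*v + 24*x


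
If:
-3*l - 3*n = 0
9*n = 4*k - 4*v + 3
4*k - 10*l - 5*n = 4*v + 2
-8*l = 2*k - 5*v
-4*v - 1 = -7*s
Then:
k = -145/168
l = -5/14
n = 5/14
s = -8/21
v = -11/12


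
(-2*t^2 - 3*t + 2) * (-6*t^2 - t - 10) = 12*t^4 + 20*t^3 + 11*t^2 + 28*t - 20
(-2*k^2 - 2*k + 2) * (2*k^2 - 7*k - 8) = -4*k^4 + 10*k^3 + 34*k^2 + 2*k - 16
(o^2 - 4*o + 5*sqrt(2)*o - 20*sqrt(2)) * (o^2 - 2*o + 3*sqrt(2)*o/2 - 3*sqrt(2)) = o^4 - 6*o^3 + 13*sqrt(2)*o^3/2 - 39*sqrt(2)*o^2 + 23*o^2 - 90*o + 52*sqrt(2)*o + 120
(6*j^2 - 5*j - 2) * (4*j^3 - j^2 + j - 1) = 24*j^5 - 26*j^4 + 3*j^3 - 9*j^2 + 3*j + 2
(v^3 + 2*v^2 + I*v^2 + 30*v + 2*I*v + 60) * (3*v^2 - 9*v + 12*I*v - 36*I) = 3*v^5 - 3*v^4 + 15*I*v^4 + 60*v^3 - 15*I*v^3 - 78*v^2 + 270*I*v^2 - 468*v - 360*I*v - 2160*I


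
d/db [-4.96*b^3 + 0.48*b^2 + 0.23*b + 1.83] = -14.88*b^2 + 0.96*b + 0.23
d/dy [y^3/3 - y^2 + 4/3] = y*(y - 2)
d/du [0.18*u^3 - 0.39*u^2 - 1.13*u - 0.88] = 0.54*u^2 - 0.78*u - 1.13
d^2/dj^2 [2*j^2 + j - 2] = 4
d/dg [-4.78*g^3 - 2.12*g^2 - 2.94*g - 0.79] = -14.34*g^2 - 4.24*g - 2.94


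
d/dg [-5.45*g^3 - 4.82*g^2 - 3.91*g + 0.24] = -16.35*g^2 - 9.64*g - 3.91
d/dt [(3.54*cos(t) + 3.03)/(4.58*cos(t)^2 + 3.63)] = (16.2132*cos(t)^2 + 27.7548*cos(t) - 12.8502)*sin(t)/(20.9764*cos(t)^4 + 33.2508*cos(t)^2 + 13.1769)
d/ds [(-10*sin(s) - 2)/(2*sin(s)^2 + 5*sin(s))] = 2*(10*cos(s) + 4/tan(s) + 5*cos(s)/sin(s)^2)/(2*sin(s) + 5)^2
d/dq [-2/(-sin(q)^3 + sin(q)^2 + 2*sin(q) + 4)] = 2*(-3*sin(q)^2 + 2*sin(q) + 2)*cos(q)/(-sin(q)^3 + sin(q)^2 + 2*sin(q) + 4)^2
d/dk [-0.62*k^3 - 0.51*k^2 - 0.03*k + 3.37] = -1.86*k^2 - 1.02*k - 0.03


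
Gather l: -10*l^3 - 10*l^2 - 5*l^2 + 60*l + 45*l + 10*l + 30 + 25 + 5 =-10*l^3 - 15*l^2 + 115*l + 60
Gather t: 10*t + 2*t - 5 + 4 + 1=12*t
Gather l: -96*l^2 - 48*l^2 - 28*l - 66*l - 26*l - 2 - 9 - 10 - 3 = -144*l^2 - 120*l - 24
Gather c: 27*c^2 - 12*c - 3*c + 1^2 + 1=27*c^2 - 15*c + 2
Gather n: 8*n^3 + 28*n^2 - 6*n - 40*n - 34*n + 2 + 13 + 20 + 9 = 8*n^3 + 28*n^2 - 80*n + 44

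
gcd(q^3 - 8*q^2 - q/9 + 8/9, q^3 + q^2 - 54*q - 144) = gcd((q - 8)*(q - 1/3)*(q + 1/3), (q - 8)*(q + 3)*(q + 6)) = q - 8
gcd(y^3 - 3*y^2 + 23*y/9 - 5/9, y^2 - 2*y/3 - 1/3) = y - 1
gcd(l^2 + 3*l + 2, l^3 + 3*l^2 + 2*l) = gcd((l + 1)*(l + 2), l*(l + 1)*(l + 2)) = l^2 + 3*l + 2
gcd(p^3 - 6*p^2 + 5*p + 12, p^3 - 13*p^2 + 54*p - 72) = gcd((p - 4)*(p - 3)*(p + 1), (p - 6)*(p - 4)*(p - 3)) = p^2 - 7*p + 12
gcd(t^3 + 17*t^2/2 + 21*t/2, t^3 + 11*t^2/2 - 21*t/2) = t^2 + 7*t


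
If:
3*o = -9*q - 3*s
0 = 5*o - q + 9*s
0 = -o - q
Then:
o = 0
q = 0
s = 0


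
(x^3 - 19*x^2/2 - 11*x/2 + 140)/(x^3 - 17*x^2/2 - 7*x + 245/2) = (x - 8)/(x - 7)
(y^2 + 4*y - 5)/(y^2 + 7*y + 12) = (y^2 + 4*y - 5)/(y^2 + 7*y + 12)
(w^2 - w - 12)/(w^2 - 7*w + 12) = (w + 3)/(w - 3)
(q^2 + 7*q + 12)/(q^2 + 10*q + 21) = (q + 4)/(q + 7)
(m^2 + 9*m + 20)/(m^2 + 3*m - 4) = (m + 5)/(m - 1)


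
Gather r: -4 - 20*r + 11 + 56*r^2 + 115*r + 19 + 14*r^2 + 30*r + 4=70*r^2 + 125*r + 30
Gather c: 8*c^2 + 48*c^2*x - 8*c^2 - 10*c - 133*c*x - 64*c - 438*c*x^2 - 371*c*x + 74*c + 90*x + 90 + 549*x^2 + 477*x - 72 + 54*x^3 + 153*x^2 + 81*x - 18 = 48*c^2*x + c*(-438*x^2 - 504*x) + 54*x^3 + 702*x^2 + 648*x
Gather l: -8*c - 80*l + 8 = -8*c - 80*l + 8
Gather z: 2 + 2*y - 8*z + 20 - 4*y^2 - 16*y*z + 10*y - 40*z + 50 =-4*y^2 + 12*y + z*(-16*y - 48) + 72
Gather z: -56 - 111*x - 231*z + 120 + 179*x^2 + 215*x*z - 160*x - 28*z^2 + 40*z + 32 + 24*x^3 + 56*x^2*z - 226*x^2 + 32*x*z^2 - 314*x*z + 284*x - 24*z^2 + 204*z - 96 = 24*x^3 - 47*x^2 + 13*x + z^2*(32*x - 52) + z*(56*x^2 - 99*x + 13)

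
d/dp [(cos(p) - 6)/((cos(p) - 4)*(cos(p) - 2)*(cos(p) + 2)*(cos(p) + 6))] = (3*cos(p)^4 - 20*cos(p)^3 - 64*cos(p)^2 + 336*cos(p) - 48)*sin(p)/((cos(p) - 4)^2*(cos(p) - 2)^2*(cos(p) + 2)^2*(cos(p) + 6)^2)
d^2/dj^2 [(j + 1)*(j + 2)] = 2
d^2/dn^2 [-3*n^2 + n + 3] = -6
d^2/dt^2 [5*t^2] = 10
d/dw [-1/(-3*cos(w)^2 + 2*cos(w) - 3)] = 2*(3*cos(w) - 1)*sin(w)/(3*cos(w)^2 - 2*cos(w) + 3)^2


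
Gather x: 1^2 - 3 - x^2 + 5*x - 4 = -x^2 + 5*x - 6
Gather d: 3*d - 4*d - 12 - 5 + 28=11 - d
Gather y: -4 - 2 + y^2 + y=y^2 + y - 6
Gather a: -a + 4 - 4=-a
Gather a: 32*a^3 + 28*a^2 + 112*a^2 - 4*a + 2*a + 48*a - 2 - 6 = 32*a^3 + 140*a^2 + 46*a - 8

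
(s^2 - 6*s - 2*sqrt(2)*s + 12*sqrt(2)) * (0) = 0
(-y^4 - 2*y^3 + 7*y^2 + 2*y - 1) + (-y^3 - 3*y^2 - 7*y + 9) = -y^4 - 3*y^3 + 4*y^2 - 5*y + 8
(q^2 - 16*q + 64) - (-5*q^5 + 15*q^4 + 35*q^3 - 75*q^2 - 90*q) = 5*q^5 - 15*q^4 - 35*q^3 + 76*q^2 + 74*q + 64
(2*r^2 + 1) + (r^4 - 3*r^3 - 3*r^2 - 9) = r^4 - 3*r^3 - r^2 - 8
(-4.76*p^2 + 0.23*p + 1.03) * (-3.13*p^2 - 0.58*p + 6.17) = 14.8988*p^4 + 2.0409*p^3 - 32.7265*p^2 + 0.8217*p + 6.3551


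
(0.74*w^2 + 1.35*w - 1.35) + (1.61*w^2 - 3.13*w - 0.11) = 2.35*w^2 - 1.78*w - 1.46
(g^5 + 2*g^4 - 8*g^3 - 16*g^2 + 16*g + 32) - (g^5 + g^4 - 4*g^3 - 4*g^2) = g^4 - 4*g^3 - 12*g^2 + 16*g + 32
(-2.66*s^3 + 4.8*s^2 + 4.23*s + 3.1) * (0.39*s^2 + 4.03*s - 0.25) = -1.0374*s^5 - 8.8478*s^4 + 21.6587*s^3 + 17.0559*s^2 + 11.4355*s - 0.775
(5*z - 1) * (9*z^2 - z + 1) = 45*z^3 - 14*z^2 + 6*z - 1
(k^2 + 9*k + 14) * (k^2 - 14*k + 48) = k^4 - 5*k^3 - 64*k^2 + 236*k + 672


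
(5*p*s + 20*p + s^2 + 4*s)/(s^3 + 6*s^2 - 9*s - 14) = (5*p*s + 20*p + s^2 + 4*s)/(s^3 + 6*s^2 - 9*s - 14)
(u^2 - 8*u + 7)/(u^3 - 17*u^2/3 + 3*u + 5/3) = 3*(u - 7)/(3*u^2 - 14*u - 5)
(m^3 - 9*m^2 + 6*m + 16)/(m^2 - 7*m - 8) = m - 2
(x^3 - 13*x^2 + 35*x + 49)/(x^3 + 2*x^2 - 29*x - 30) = (x^2 - 14*x + 49)/(x^2 + x - 30)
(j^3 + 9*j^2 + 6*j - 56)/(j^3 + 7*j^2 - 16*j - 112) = (j - 2)/(j - 4)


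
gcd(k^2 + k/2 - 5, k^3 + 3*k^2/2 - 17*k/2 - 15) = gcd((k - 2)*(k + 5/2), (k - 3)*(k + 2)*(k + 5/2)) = k + 5/2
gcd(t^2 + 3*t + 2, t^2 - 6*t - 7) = t + 1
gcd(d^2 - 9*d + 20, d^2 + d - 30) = d - 5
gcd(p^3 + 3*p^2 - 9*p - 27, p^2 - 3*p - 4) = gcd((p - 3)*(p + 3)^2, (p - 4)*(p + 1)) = 1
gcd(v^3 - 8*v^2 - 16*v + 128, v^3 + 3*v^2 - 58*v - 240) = v - 8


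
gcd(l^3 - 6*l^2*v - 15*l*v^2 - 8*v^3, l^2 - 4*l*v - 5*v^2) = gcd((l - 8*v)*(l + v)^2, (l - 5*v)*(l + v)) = l + v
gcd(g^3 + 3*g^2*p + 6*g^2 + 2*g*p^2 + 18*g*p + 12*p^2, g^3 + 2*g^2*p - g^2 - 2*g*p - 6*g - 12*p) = g + 2*p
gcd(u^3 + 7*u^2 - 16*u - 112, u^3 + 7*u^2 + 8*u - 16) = u + 4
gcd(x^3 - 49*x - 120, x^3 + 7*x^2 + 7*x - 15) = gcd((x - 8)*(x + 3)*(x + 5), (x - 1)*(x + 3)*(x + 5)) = x^2 + 8*x + 15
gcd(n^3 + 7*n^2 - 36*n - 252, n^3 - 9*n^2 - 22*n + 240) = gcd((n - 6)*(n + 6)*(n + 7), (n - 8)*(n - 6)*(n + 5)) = n - 6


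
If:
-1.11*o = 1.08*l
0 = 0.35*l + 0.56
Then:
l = -1.60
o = 1.56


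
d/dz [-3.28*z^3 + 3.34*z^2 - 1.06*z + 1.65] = -9.84*z^2 + 6.68*z - 1.06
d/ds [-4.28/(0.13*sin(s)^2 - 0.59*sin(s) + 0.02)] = (1.1128*sin(s) - 2.5252)*cos(s)/(0.13*sin(s)^2 - 0.59*sin(s) + 0.02)^2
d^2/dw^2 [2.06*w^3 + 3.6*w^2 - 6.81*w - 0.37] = 12.36*w + 7.2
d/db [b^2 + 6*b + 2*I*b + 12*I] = 2*b + 6 + 2*I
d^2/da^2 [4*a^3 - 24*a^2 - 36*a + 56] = 24*a - 48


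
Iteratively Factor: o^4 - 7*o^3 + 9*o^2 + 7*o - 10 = (o - 5)*(o^3 - 2*o^2 - o + 2) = (o - 5)*(o + 1)*(o^2 - 3*o + 2) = (o - 5)*(o - 2)*(o + 1)*(o - 1)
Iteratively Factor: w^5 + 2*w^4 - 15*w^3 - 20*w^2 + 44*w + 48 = (w + 2)*(w^4 - 15*w^2 + 10*w + 24) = (w + 2)*(w + 4)*(w^3 - 4*w^2 + w + 6) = (w - 3)*(w + 2)*(w + 4)*(w^2 - w - 2) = (w - 3)*(w + 1)*(w + 2)*(w + 4)*(w - 2)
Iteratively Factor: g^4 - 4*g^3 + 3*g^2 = (g)*(g^3 - 4*g^2 + 3*g) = g^2*(g^2 - 4*g + 3) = g^2*(g - 1)*(g - 3)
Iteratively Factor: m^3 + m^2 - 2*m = (m)*(m^2 + m - 2) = m*(m - 1)*(m + 2)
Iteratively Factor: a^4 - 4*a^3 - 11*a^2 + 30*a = (a - 2)*(a^3 - 2*a^2 - 15*a) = (a - 2)*(a + 3)*(a^2 - 5*a) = a*(a - 2)*(a + 3)*(a - 5)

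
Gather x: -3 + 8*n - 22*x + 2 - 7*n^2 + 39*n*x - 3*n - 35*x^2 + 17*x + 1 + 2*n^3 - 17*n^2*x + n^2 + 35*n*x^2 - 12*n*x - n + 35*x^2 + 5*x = 2*n^3 - 6*n^2 + 35*n*x^2 + 4*n + x*(-17*n^2 + 27*n)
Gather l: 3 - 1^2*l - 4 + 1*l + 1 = 0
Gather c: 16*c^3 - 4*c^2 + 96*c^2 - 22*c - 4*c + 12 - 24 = 16*c^3 + 92*c^2 - 26*c - 12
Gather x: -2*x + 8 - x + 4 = 12 - 3*x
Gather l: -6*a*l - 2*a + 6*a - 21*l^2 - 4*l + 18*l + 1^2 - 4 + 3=4*a - 21*l^2 + l*(14 - 6*a)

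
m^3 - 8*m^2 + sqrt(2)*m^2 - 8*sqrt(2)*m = m*(m - 8)*(m + sqrt(2))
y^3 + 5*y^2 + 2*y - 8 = (y - 1)*(y + 2)*(y + 4)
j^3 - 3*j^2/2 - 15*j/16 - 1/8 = (j - 2)*(j + 1/4)^2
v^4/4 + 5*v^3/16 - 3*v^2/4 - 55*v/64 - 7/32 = (v/2 + 1/4)*(v/2 + 1)*(v - 7/4)*(v + 1/2)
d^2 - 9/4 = (d - 3/2)*(d + 3/2)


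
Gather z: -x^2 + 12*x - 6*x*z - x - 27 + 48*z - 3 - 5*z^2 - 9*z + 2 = -x^2 + 11*x - 5*z^2 + z*(39 - 6*x) - 28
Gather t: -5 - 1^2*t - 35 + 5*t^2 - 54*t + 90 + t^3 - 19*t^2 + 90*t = t^3 - 14*t^2 + 35*t + 50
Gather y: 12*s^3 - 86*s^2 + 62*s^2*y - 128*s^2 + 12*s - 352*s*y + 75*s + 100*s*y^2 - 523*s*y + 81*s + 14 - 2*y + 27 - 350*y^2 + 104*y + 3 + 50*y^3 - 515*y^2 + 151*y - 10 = 12*s^3 - 214*s^2 + 168*s + 50*y^3 + y^2*(100*s - 865) + y*(62*s^2 - 875*s + 253) + 34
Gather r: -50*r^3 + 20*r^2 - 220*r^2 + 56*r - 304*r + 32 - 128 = -50*r^3 - 200*r^2 - 248*r - 96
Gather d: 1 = 1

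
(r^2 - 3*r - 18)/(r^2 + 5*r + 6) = (r - 6)/(r + 2)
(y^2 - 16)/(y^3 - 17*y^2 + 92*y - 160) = (y + 4)/(y^2 - 13*y + 40)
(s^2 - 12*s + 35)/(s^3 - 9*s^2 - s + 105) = 1/(s + 3)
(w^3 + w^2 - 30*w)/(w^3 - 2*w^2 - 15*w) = (w + 6)/(w + 3)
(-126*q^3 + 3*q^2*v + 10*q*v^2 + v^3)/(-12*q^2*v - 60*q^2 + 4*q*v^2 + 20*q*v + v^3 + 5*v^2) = (21*q^2 - 4*q*v - v^2)/(2*q*v + 10*q - v^2 - 5*v)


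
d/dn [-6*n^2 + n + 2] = 1 - 12*n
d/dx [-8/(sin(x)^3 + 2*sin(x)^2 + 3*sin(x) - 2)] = 8*(3*sin(x)^2 + 4*sin(x) + 3)*cos(x)/(sin(x)^3 + 2*sin(x)^2 + 3*sin(x) - 2)^2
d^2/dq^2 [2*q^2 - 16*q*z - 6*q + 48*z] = 4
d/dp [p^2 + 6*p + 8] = 2*p + 6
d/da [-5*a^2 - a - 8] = -10*a - 1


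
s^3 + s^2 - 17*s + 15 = (s - 3)*(s - 1)*(s + 5)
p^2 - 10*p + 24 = (p - 6)*(p - 4)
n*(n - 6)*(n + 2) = n^3 - 4*n^2 - 12*n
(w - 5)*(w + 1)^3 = w^4 - 2*w^3 - 12*w^2 - 14*w - 5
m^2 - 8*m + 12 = (m - 6)*(m - 2)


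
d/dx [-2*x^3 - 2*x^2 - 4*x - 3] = -6*x^2 - 4*x - 4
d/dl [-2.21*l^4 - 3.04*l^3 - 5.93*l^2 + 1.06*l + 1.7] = -8.84*l^3 - 9.12*l^2 - 11.86*l + 1.06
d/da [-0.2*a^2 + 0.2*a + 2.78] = 0.2 - 0.4*a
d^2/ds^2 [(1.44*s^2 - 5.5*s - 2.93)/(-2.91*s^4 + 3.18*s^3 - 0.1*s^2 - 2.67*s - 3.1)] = (-73.164384*s^8 + 638.847432*s^7 - 346.389372*s^6 - 335.836404*s^5 + 342.4122*s^4 - 1020.618676*s^3 + 187.039092*s^2 + 167.7675*s - 78.765046)/(24.642171*s^12 - 80.785674*s^11 + 90.821682*s^10 + 30.119769*s^9 - 66.371526*s^8 - 86.553936*s^7 + 156.599857*s^6 + 70.672014*s^5 - 71.79819*s^4 - 67.679037*s^3 + 69.18177*s^2 + 76.9761*s + 29.791)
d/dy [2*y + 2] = 2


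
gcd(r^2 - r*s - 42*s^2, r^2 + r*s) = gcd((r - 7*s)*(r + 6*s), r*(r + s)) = 1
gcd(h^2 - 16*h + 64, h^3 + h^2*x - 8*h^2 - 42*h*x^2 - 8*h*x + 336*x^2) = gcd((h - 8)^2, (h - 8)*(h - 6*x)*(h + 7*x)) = h - 8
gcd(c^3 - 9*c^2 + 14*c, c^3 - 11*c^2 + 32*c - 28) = c^2 - 9*c + 14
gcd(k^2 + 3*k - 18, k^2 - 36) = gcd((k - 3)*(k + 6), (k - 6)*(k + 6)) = k + 6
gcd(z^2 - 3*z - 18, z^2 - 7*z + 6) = z - 6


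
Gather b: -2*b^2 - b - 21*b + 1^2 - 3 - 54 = -2*b^2 - 22*b - 56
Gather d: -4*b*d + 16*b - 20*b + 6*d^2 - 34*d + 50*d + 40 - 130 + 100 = -4*b + 6*d^2 + d*(16 - 4*b) + 10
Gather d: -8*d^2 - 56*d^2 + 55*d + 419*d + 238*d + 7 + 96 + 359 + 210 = -64*d^2 + 712*d + 672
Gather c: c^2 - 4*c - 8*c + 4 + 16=c^2 - 12*c + 20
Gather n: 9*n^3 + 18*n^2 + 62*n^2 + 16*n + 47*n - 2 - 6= 9*n^3 + 80*n^2 + 63*n - 8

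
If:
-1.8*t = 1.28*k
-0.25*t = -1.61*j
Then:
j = 0.15527950310559*t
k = -1.40625*t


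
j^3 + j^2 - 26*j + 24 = (j - 4)*(j - 1)*(j + 6)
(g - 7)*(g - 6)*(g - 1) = g^3 - 14*g^2 + 55*g - 42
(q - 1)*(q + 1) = q^2 - 1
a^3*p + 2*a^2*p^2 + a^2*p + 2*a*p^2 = a*(a + 2*p)*(a*p + p)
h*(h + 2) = h^2 + 2*h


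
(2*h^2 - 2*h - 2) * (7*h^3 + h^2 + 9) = 14*h^5 - 12*h^4 - 16*h^3 + 16*h^2 - 18*h - 18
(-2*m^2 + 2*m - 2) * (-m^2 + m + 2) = 2*m^4 - 4*m^3 + 2*m - 4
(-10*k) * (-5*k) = 50*k^2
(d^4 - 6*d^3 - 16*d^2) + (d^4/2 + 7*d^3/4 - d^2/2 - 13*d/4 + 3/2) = 3*d^4/2 - 17*d^3/4 - 33*d^2/2 - 13*d/4 + 3/2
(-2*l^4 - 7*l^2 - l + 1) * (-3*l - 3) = 6*l^5 + 6*l^4 + 21*l^3 + 24*l^2 - 3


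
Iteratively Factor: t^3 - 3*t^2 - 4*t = (t - 4)*(t^2 + t) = t*(t - 4)*(t + 1)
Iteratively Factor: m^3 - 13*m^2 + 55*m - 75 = (m - 3)*(m^2 - 10*m + 25) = (m - 5)*(m - 3)*(m - 5)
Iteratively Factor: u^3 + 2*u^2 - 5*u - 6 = (u + 3)*(u^2 - u - 2) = (u + 1)*(u + 3)*(u - 2)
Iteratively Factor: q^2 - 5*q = (q)*(q - 5)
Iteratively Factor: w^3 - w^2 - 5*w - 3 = (w - 3)*(w^2 + 2*w + 1) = (w - 3)*(w + 1)*(w + 1)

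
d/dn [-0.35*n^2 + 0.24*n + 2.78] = 0.24 - 0.7*n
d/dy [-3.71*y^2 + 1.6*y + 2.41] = 1.6 - 7.42*y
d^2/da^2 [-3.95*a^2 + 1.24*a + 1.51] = -7.90000000000000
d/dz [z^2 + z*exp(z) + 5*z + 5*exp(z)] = z*exp(z) + 2*z + 6*exp(z) + 5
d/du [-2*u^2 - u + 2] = -4*u - 1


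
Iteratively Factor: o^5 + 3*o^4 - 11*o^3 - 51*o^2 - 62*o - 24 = (o + 3)*(o^4 - 11*o^2 - 18*o - 8) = (o + 1)*(o + 3)*(o^3 - o^2 - 10*o - 8) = (o - 4)*(o + 1)*(o + 3)*(o^2 + 3*o + 2) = (o - 4)*(o + 1)*(o + 2)*(o + 3)*(o + 1)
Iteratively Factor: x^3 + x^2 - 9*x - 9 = (x - 3)*(x^2 + 4*x + 3) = (x - 3)*(x + 3)*(x + 1)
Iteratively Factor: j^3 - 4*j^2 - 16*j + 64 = (j - 4)*(j^2 - 16) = (j - 4)*(j + 4)*(j - 4)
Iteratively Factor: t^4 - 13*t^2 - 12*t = (t - 4)*(t^3 + 4*t^2 + 3*t) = t*(t - 4)*(t^2 + 4*t + 3) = t*(t - 4)*(t + 1)*(t + 3)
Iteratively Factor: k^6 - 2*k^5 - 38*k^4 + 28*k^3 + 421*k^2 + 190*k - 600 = (k + 3)*(k^5 - 5*k^4 - 23*k^3 + 97*k^2 + 130*k - 200) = (k + 2)*(k + 3)*(k^4 - 7*k^3 - 9*k^2 + 115*k - 100) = (k - 1)*(k + 2)*(k + 3)*(k^3 - 6*k^2 - 15*k + 100) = (k - 5)*(k - 1)*(k + 2)*(k + 3)*(k^2 - k - 20) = (k - 5)*(k - 1)*(k + 2)*(k + 3)*(k + 4)*(k - 5)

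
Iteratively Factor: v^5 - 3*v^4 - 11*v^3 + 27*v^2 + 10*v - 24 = (v + 3)*(v^4 - 6*v^3 + 7*v^2 + 6*v - 8) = (v - 1)*(v + 3)*(v^3 - 5*v^2 + 2*v + 8) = (v - 4)*(v - 1)*(v + 3)*(v^2 - v - 2) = (v - 4)*(v - 1)*(v + 1)*(v + 3)*(v - 2)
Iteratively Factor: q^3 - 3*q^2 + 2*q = (q - 2)*(q^2 - q) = (q - 2)*(q - 1)*(q)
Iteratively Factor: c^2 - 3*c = (c - 3)*(c)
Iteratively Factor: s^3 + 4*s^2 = (s)*(s^2 + 4*s) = s*(s + 4)*(s)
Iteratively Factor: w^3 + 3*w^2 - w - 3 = (w + 1)*(w^2 + 2*w - 3) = (w + 1)*(w + 3)*(w - 1)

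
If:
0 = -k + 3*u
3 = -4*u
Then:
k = -9/4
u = -3/4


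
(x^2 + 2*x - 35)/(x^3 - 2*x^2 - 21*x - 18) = (-x^2 - 2*x + 35)/(-x^3 + 2*x^2 + 21*x + 18)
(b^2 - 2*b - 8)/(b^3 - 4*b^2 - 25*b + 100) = (b + 2)/(b^2 - 25)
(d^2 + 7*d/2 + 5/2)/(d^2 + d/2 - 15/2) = (2*d^2 + 7*d + 5)/(2*d^2 + d - 15)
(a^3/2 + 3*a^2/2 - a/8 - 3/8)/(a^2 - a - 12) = (4*a^2 - 1)/(8*(a - 4))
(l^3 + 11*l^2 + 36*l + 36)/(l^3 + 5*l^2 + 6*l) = (l + 6)/l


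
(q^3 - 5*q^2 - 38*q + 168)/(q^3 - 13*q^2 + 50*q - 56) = (q + 6)/(q - 2)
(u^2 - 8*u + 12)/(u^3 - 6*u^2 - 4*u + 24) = 1/(u + 2)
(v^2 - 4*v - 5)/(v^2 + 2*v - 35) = (v + 1)/(v + 7)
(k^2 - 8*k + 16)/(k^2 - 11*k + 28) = (k - 4)/(k - 7)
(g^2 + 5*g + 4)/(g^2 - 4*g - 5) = (g + 4)/(g - 5)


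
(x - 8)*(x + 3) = x^2 - 5*x - 24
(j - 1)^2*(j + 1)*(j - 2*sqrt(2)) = j^4 - 2*sqrt(2)*j^3 - j^3 - j^2 + 2*sqrt(2)*j^2 + j + 2*sqrt(2)*j - 2*sqrt(2)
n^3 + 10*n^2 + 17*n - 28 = (n - 1)*(n + 4)*(n + 7)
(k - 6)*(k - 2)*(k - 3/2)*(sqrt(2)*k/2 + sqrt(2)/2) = sqrt(2)*k^4/2 - 17*sqrt(2)*k^3/4 + 29*sqrt(2)*k^2/4 + 3*sqrt(2)*k - 9*sqrt(2)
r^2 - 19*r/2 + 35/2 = (r - 7)*(r - 5/2)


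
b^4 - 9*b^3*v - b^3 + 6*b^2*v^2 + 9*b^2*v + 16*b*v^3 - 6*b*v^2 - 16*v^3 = (b - 1)*(b - 8*v)*(b - 2*v)*(b + v)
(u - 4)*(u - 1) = u^2 - 5*u + 4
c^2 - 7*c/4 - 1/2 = (c - 2)*(c + 1/4)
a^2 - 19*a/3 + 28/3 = (a - 4)*(a - 7/3)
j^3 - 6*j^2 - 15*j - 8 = (j - 8)*(j + 1)^2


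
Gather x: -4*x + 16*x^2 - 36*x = 16*x^2 - 40*x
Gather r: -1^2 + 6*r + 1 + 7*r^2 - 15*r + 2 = 7*r^2 - 9*r + 2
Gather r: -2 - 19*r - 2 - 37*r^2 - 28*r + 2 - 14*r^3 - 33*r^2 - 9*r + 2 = -14*r^3 - 70*r^2 - 56*r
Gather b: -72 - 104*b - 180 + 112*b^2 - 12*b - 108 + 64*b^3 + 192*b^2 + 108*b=64*b^3 + 304*b^2 - 8*b - 360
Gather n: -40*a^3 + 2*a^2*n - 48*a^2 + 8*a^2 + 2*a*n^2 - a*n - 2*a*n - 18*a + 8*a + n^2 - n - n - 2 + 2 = -40*a^3 - 40*a^2 - 10*a + n^2*(2*a + 1) + n*(2*a^2 - 3*a - 2)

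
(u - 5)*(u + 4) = u^2 - u - 20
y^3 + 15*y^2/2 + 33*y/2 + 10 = (y + 1)*(y + 5/2)*(y + 4)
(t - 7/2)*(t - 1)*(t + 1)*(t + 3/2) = t^4 - 2*t^3 - 25*t^2/4 + 2*t + 21/4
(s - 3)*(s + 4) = s^2 + s - 12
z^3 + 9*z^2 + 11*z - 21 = (z - 1)*(z + 3)*(z + 7)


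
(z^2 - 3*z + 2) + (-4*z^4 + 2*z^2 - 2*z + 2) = -4*z^4 + 3*z^2 - 5*z + 4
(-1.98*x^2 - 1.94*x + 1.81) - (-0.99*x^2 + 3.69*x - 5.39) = -0.99*x^2 - 5.63*x + 7.2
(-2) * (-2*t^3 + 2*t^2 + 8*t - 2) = 4*t^3 - 4*t^2 - 16*t + 4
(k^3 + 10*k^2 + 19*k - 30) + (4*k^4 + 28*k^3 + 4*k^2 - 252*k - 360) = 4*k^4 + 29*k^3 + 14*k^2 - 233*k - 390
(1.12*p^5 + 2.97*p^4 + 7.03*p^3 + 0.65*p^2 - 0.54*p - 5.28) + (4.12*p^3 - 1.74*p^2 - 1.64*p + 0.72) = 1.12*p^5 + 2.97*p^4 + 11.15*p^3 - 1.09*p^2 - 2.18*p - 4.56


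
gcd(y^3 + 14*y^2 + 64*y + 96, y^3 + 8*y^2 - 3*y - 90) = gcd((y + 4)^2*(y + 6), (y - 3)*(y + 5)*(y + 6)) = y + 6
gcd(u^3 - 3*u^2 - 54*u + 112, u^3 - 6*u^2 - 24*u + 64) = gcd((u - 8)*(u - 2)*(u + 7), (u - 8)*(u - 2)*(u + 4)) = u^2 - 10*u + 16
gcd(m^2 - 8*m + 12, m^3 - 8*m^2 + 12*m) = m^2 - 8*m + 12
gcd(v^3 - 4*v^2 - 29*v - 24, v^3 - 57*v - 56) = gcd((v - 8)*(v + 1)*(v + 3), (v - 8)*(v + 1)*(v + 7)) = v^2 - 7*v - 8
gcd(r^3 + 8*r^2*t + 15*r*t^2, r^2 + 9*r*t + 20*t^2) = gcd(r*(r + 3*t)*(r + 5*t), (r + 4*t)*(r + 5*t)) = r + 5*t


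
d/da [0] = 0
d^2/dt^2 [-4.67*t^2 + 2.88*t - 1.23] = -9.34000000000000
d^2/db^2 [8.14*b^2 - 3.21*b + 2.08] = 16.2800000000000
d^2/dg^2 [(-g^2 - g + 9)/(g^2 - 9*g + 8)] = 2*(-10*g^3 + 51*g^2 - 219*g + 521)/(g^6 - 27*g^5 + 267*g^4 - 1161*g^3 + 2136*g^2 - 1728*g + 512)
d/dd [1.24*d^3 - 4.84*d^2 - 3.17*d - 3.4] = 3.72*d^2 - 9.68*d - 3.17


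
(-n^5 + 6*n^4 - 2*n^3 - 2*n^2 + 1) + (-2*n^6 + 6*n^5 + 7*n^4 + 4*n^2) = -2*n^6 + 5*n^5 + 13*n^4 - 2*n^3 + 2*n^2 + 1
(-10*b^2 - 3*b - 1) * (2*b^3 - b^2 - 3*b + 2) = -20*b^5 + 4*b^4 + 31*b^3 - 10*b^2 - 3*b - 2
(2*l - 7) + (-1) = 2*l - 8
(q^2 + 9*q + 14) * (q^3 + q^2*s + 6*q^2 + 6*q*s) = q^5 + q^4*s + 15*q^4 + 15*q^3*s + 68*q^3 + 68*q^2*s + 84*q^2 + 84*q*s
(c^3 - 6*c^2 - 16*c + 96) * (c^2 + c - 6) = c^5 - 5*c^4 - 28*c^3 + 116*c^2 + 192*c - 576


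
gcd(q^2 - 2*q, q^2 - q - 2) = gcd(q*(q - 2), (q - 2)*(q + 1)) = q - 2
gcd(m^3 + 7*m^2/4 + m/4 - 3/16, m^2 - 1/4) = m + 1/2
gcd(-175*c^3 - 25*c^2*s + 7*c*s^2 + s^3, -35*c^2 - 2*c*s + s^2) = 5*c + s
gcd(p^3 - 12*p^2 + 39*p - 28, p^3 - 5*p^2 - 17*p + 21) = p^2 - 8*p + 7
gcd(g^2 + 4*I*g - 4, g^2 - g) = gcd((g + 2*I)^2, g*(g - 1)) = 1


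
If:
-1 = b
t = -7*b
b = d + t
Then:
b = -1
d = -8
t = 7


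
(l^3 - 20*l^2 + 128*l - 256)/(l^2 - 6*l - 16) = (l^2 - 12*l + 32)/(l + 2)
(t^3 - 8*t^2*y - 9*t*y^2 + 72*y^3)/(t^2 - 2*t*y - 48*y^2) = (t^2 - 9*y^2)/(t + 6*y)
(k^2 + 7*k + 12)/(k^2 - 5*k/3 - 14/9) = 9*(k^2 + 7*k + 12)/(9*k^2 - 15*k - 14)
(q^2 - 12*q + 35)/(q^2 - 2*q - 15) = (q - 7)/(q + 3)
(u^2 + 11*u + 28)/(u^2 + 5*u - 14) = (u + 4)/(u - 2)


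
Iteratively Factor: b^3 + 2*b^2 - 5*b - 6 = (b - 2)*(b^2 + 4*b + 3) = (b - 2)*(b + 1)*(b + 3)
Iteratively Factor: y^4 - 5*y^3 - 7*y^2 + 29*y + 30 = (y + 1)*(y^3 - 6*y^2 - y + 30) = (y - 3)*(y + 1)*(y^2 - 3*y - 10) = (y - 5)*(y - 3)*(y + 1)*(y + 2)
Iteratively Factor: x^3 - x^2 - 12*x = (x)*(x^2 - x - 12) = x*(x - 4)*(x + 3)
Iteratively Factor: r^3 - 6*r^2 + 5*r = (r - 1)*(r^2 - 5*r) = r*(r - 1)*(r - 5)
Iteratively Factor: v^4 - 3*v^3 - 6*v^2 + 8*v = (v - 1)*(v^3 - 2*v^2 - 8*v) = (v - 4)*(v - 1)*(v^2 + 2*v) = (v - 4)*(v - 1)*(v + 2)*(v)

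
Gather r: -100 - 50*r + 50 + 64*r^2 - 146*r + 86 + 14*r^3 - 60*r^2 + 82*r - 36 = 14*r^3 + 4*r^2 - 114*r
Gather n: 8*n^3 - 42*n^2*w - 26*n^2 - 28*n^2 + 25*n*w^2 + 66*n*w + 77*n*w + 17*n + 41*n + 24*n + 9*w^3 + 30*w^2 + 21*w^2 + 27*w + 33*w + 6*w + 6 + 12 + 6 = 8*n^3 + n^2*(-42*w - 54) + n*(25*w^2 + 143*w + 82) + 9*w^3 + 51*w^2 + 66*w + 24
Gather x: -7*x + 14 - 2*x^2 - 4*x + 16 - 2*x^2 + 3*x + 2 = -4*x^2 - 8*x + 32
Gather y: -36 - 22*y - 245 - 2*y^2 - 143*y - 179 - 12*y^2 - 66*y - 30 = -14*y^2 - 231*y - 490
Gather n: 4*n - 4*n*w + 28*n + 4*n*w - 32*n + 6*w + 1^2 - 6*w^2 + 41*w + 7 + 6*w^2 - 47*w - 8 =0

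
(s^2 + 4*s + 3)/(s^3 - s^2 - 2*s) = (s + 3)/(s*(s - 2))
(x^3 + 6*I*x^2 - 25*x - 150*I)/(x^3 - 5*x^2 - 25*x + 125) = (x + 6*I)/(x - 5)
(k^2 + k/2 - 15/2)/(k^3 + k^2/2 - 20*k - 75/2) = (2*k - 5)/(2*k^2 - 5*k - 25)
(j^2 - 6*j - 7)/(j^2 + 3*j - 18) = (j^2 - 6*j - 7)/(j^2 + 3*j - 18)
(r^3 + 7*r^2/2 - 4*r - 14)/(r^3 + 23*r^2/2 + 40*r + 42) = (r - 2)/(r + 6)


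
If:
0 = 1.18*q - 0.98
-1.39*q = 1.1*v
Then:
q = 0.83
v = -1.05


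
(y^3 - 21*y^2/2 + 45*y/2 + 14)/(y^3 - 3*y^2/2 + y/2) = (2*y^3 - 21*y^2 + 45*y + 28)/(y*(2*y^2 - 3*y + 1))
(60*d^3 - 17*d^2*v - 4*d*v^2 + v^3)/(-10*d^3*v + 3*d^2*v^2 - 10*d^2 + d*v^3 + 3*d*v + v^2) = (60*d^3 - 17*d^2*v - 4*d*v^2 + v^3)/(-10*d^3*v + 3*d^2*v^2 - 10*d^2 + d*v^3 + 3*d*v + v^2)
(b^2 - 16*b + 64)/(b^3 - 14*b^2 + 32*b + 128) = 1/(b + 2)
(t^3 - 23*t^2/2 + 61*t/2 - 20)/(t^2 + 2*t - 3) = (t^2 - 21*t/2 + 20)/(t + 3)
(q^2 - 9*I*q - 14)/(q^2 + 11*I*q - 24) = (q^2 - 9*I*q - 14)/(q^2 + 11*I*q - 24)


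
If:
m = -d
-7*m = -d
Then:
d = 0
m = 0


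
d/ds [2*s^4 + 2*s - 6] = 8*s^3 + 2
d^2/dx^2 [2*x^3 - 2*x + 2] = 12*x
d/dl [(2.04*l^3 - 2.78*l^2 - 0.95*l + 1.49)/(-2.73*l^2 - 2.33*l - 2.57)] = (-5.5692*l^4 - 9.5064*l^3 - 11.8445*l^2 + 22.4246*l + 5.9132)/(7.4529*l^4 + 12.7218*l^3 + 19.4611*l^2 + 11.9762*l + 6.6049)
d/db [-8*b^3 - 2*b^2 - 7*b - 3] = -24*b^2 - 4*b - 7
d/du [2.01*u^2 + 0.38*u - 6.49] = 4.02*u + 0.38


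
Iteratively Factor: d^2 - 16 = (d + 4)*(d - 4)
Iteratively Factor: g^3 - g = (g - 1)*(g^2 + g) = (g - 1)*(g + 1)*(g)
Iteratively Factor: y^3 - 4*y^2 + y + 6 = (y - 3)*(y^2 - y - 2) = (y - 3)*(y - 2)*(y + 1)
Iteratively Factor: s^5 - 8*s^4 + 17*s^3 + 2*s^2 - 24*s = (s - 2)*(s^4 - 6*s^3 + 5*s^2 + 12*s) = s*(s - 2)*(s^3 - 6*s^2 + 5*s + 12) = s*(s - 4)*(s - 2)*(s^2 - 2*s - 3) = s*(s - 4)*(s - 3)*(s - 2)*(s + 1)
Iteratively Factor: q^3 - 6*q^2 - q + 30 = (q - 3)*(q^2 - 3*q - 10) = (q - 5)*(q - 3)*(q + 2)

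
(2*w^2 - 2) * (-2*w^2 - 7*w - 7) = -4*w^4 - 14*w^3 - 10*w^2 + 14*w + 14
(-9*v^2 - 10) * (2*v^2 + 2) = -18*v^4 - 38*v^2 - 20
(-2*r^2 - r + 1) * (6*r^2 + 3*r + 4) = -12*r^4 - 12*r^3 - 5*r^2 - r + 4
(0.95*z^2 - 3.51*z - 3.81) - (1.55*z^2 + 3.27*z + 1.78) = -0.6*z^2 - 6.78*z - 5.59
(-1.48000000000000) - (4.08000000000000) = -5.56000000000000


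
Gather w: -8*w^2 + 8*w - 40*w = -8*w^2 - 32*w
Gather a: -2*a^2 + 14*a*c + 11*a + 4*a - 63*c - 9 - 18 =-2*a^2 + a*(14*c + 15) - 63*c - 27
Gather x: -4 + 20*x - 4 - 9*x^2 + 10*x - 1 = -9*x^2 + 30*x - 9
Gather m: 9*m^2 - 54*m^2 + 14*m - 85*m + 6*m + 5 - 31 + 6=-45*m^2 - 65*m - 20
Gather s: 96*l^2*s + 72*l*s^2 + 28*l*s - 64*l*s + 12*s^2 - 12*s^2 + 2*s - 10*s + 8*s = 72*l*s^2 + s*(96*l^2 - 36*l)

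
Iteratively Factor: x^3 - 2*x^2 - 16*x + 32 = (x + 4)*(x^2 - 6*x + 8) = (x - 2)*(x + 4)*(x - 4)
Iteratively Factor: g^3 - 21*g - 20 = (g - 5)*(g^2 + 5*g + 4) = (g - 5)*(g + 1)*(g + 4)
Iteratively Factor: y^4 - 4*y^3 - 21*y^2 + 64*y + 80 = (y - 5)*(y^3 + y^2 - 16*y - 16) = (y - 5)*(y + 4)*(y^2 - 3*y - 4) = (y - 5)*(y + 1)*(y + 4)*(y - 4)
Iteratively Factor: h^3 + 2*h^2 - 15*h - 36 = (h - 4)*(h^2 + 6*h + 9) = (h - 4)*(h + 3)*(h + 3)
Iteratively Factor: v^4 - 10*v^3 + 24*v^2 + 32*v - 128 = (v + 2)*(v^3 - 12*v^2 + 48*v - 64) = (v - 4)*(v + 2)*(v^2 - 8*v + 16) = (v - 4)^2*(v + 2)*(v - 4)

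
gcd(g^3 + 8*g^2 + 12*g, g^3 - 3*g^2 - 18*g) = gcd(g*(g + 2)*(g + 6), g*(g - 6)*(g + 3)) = g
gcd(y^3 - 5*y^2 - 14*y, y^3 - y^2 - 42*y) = y^2 - 7*y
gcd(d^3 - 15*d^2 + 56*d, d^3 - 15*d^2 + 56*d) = d^3 - 15*d^2 + 56*d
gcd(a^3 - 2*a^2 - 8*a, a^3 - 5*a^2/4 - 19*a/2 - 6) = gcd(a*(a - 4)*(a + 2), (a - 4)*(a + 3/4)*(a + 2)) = a^2 - 2*a - 8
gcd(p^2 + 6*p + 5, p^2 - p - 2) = p + 1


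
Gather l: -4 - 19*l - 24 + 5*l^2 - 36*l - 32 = 5*l^2 - 55*l - 60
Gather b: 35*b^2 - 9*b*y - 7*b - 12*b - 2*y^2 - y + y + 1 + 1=35*b^2 + b*(-9*y - 19) - 2*y^2 + 2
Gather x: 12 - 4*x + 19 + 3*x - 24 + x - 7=0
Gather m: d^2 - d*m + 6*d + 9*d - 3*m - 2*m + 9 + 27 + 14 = d^2 + 15*d + m*(-d - 5) + 50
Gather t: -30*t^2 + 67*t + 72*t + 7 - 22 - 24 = -30*t^2 + 139*t - 39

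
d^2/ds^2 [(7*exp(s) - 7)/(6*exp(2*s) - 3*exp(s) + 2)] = (252*exp(4*s) - 882*exp(3*s) - 126*exp(2*s) + 315*exp(s) - 14)*exp(s)/(216*exp(6*s) - 324*exp(5*s) + 378*exp(4*s) - 243*exp(3*s) + 126*exp(2*s) - 36*exp(s) + 8)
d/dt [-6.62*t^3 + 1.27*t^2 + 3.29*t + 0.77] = -19.86*t^2 + 2.54*t + 3.29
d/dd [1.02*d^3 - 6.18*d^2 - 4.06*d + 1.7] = 3.06*d^2 - 12.36*d - 4.06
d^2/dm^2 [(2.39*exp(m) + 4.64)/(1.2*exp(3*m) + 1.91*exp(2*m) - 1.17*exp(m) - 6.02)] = (13.7664*exp(6*m) + 76.56804*exp(5*m) + 139.124879*exp(4*m) + 284.470229*exp(3*m) + 435.451404*exp(2*m) + 202.924562*exp(m) + 53.93318)*exp(m)/(1.728*exp(9*m) + 8.2512*exp(8*m) + 8.07876*exp(7*m) - 35.128369*exp(6*m) - 90.663831*exp(5*m) - 7.328409*exp(4*m) + 209.581191*exp(3*m) + 182.935158*exp(2*m) - 127.203804*exp(m) - 218.167208)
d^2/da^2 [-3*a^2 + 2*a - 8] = -6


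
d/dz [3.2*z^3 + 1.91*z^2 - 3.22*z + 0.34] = 9.6*z^2 + 3.82*z - 3.22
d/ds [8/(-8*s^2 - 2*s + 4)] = 4*(8*s + 1)/(4*s^2 + s - 2)^2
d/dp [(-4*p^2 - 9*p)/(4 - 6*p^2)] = (-27*p^2 - 16*p - 18)/(2*(9*p^4 - 12*p^2 + 4))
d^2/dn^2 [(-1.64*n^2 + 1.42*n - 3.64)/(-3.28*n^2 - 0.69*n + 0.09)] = (-37.977152*n^3 + 237.868224*n^2 + 46.913184*n + 5.465268)/(35.287552*n^6 + 22.269888*n^5 + 1.780056*n^4 - 0.893619*n^3 - 0.048843*n^2 + 0.016767*n - 0.000729)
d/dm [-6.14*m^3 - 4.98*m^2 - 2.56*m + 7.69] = -18.42*m^2 - 9.96*m - 2.56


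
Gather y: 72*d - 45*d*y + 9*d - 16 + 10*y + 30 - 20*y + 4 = 81*d + y*(-45*d - 10) + 18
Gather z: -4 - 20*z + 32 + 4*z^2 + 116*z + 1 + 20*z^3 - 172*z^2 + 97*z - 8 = 20*z^3 - 168*z^2 + 193*z + 21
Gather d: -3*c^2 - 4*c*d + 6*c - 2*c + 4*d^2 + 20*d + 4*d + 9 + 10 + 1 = -3*c^2 + 4*c + 4*d^2 + d*(24 - 4*c) + 20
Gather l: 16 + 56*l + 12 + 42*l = 98*l + 28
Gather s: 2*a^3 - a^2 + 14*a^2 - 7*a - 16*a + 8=2*a^3 + 13*a^2 - 23*a + 8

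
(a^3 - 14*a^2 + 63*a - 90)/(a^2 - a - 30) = (a^2 - 8*a + 15)/(a + 5)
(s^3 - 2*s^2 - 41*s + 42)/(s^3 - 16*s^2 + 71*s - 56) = (s + 6)/(s - 8)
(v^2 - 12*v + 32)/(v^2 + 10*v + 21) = (v^2 - 12*v + 32)/(v^2 + 10*v + 21)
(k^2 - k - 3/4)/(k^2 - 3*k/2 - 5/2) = (-4*k^2 + 4*k + 3)/(2*(-2*k^2 + 3*k + 5))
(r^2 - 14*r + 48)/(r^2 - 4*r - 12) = (r - 8)/(r + 2)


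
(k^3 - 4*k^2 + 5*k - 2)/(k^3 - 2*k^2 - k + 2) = (k - 1)/(k + 1)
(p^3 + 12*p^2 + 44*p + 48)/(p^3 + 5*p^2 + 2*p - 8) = (p + 6)/(p - 1)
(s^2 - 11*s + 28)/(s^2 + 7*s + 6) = (s^2 - 11*s + 28)/(s^2 + 7*s + 6)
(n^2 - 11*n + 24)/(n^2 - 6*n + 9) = (n - 8)/(n - 3)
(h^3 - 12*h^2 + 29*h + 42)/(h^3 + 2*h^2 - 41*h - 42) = (h - 7)/(h + 7)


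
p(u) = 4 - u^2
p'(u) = -2*u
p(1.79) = 0.80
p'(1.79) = -3.58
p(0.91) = 3.17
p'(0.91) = -1.82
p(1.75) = 0.94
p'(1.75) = -3.50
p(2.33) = -1.43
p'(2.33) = -4.66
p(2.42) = -1.86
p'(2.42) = -4.84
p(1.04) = 2.92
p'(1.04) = -2.08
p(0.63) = 3.60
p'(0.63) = -1.26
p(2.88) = -4.29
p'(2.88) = -5.76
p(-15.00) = -221.00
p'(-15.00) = 30.00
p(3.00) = -5.00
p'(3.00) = -6.00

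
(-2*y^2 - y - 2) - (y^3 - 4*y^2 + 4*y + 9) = -y^3 + 2*y^2 - 5*y - 11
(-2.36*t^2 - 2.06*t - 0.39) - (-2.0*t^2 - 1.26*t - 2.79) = -0.36*t^2 - 0.8*t + 2.4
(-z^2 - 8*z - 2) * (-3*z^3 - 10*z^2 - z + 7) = 3*z^5 + 34*z^4 + 87*z^3 + 21*z^2 - 54*z - 14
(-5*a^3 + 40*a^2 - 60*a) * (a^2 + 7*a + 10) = -5*a^5 + 5*a^4 + 170*a^3 - 20*a^2 - 600*a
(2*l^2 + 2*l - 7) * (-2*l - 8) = -4*l^3 - 20*l^2 - 2*l + 56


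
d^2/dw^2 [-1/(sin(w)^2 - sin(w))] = (4 + 1/sin(w) - 4/sin(w)^2 + 2/sin(w)^3)/(sin(w) - 1)^2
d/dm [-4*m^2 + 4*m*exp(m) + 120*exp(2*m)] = 4*m*exp(m) - 8*m + 240*exp(2*m) + 4*exp(m)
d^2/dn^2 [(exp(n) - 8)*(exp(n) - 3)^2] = (9*exp(2*n) - 56*exp(n) + 57)*exp(n)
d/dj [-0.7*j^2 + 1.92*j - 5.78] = 1.92 - 1.4*j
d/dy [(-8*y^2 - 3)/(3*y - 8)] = (-24*y^2 + 128*y + 9)/(9*y^2 - 48*y + 64)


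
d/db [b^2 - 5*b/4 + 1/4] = 2*b - 5/4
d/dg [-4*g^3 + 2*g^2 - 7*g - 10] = -12*g^2 + 4*g - 7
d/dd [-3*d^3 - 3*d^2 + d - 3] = -9*d^2 - 6*d + 1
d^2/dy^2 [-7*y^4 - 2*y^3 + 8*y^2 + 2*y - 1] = -84*y^2 - 12*y + 16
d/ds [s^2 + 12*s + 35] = 2*s + 12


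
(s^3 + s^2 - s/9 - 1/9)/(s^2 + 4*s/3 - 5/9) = (3*s^2 + 4*s + 1)/(3*s + 5)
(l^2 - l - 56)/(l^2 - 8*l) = (l + 7)/l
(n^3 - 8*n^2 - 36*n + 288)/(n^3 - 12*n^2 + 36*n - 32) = (n^2 - 36)/(n^2 - 4*n + 4)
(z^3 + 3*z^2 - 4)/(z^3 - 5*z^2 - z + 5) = (z^2 + 4*z + 4)/(z^2 - 4*z - 5)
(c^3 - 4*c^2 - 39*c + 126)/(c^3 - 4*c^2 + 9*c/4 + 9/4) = 4*(c^2 - c - 42)/(4*c^2 - 4*c - 3)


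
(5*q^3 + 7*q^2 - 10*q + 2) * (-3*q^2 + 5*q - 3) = -15*q^5 + 4*q^4 + 50*q^3 - 77*q^2 + 40*q - 6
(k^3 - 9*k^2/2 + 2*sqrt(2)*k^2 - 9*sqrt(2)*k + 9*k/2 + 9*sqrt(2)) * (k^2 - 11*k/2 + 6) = k^5 - 10*k^4 + 2*sqrt(2)*k^4 - 20*sqrt(2)*k^3 + 141*k^3/4 - 207*k^2/4 + 141*sqrt(2)*k^2/2 - 207*sqrt(2)*k/2 + 27*k + 54*sqrt(2)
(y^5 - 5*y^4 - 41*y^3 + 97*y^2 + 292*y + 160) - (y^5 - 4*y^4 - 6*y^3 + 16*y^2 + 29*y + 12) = -y^4 - 35*y^3 + 81*y^2 + 263*y + 148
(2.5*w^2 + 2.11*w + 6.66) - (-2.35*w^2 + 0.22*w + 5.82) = 4.85*w^2 + 1.89*w + 0.84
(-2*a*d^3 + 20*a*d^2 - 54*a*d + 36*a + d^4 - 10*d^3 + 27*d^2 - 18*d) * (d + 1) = -2*a*d^4 + 18*a*d^3 - 34*a*d^2 - 18*a*d + 36*a + d^5 - 9*d^4 + 17*d^3 + 9*d^2 - 18*d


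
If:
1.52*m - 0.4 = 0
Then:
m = 0.26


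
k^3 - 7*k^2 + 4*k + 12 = (k - 6)*(k - 2)*(k + 1)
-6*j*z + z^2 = z*(-6*j + z)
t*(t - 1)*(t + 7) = t^3 + 6*t^2 - 7*t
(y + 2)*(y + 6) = y^2 + 8*y + 12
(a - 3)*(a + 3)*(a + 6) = a^3 + 6*a^2 - 9*a - 54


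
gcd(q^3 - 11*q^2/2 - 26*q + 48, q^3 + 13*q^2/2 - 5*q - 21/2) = q - 3/2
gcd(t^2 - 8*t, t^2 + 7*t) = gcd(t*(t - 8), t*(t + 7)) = t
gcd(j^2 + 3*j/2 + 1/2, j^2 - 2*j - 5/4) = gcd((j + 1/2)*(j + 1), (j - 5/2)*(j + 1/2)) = j + 1/2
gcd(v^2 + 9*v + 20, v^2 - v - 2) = 1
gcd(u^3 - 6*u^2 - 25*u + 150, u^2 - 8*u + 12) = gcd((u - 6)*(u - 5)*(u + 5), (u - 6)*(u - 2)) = u - 6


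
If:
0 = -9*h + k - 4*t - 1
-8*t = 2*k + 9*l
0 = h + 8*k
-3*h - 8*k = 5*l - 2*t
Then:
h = -232/2425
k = 29/2425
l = 62/2425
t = -77/2425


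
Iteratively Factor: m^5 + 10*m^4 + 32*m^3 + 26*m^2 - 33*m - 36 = (m + 3)*(m^4 + 7*m^3 + 11*m^2 - 7*m - 12) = (m + 3)*(m + 4)*(m^3 + 3*m^2 - m - 3) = (m - 1)*(m + 3)*(m + 4)*(m^2 + 4*m + 3) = (m - 1)*(m + 3)^2*(m + 4)*(m + 1)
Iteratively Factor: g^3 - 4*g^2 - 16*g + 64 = (g + 4)*(g^2 - 8*g + 16) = (g - 4)*(g + 4)*(g - 4)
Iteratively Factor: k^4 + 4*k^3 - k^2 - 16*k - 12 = (k - 2)*(k^3 + 6*k^2 + 11*k + 6) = (k - 2)*(k + 2)*(k^2 + 4*k + 3) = (k - 2)*(k + 1)*(k + 2)*(k + 3)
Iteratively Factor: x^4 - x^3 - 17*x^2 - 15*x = (x + 3)*(x^3 - 4*x^2 - 5*x) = x*(x + 3)*(x^2 - 4*x - 5) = x*(x - 5)*(x + 3)*(x + 1)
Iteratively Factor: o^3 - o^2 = (o - 1)*(o^2) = o*(o - 1)*(o)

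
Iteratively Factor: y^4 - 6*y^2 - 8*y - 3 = (y + 1)*(y^3 - y^2 - 5*y - 3) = (y + 1)^2*(y^2 - 2*y - 3) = (y - 3)*(y + 1)^2*(y + 1)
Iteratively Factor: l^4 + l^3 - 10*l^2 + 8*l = (l + 4)*(l^3 - 3*l^2 + 2*l) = l*(l + 4)*(l^2 - 3*l + 2) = l*(l - 1)*(l + 4)*(l - 2)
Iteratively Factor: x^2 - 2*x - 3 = (x + 1)*(x - 3)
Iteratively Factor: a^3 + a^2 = (a + 1)*(a^2) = a*(a + 1)*(a)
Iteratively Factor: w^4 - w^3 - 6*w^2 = (w - 3)*(w^3 + 2*w^2) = w*(w - 3)*(w^2 + 2*w) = w*(w - 3)*(w + 2)*(w)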